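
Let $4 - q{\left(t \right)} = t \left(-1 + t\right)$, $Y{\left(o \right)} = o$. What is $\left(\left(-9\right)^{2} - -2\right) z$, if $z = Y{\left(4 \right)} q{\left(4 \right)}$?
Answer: $-2656$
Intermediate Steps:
$q{\left(t \right)} = 4 - t \left(-1 + t\right)$
$z = -32$ ($z = 4 \left(4 + 4 - 4^{2}\right) = 4 \left(4 + 4 - 16\right) = 4 \left(-8\right) = -32$)
$\left(\left(-9\right)^{2} - -2\right) z = \left(\left(-9\right)^{2} - -2\right) \left(-32\right) = \left(81 + \left(-25 + 27\right)\right) \left(-32\right) = \left(81 + 2\right) \left(-32\right) = 83 \left(-32\right) = -2656$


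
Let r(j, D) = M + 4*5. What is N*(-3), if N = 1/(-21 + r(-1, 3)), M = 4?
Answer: -1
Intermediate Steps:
r(j, D) = 24 (r(j, D) = 4 + 4*5 = 4 + 20 = 24)
N = 1/3 (N = 1/(-21 + 24) = 1/3 ≈ 0.33333)
N*(-3) = (1/3)*(-3) = -1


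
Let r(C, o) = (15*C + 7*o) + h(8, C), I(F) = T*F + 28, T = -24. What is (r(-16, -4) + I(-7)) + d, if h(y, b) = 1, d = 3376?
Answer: 3305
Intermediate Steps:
I(F) = 28 - 24*F (I(F) = -24*F + 28 = 28 - 24*F)
r(C, o) = 1 + 7*o + 15*C (r(C, o) = (15*C + 7*o) + 1 = (7*o + 15*C) + 1 = 1 + 7*o + 15*C)
(r(-16, -4) + I(-7)) + d = ((1 + 7*(-4) + 15*(-16)) + (28 - 24*(-7))) + 3376 = ((1 - 28 - 240) + (28 + 168)) + 3376 = (-267 + 196) + 3376 = -71 + 3376 = 3305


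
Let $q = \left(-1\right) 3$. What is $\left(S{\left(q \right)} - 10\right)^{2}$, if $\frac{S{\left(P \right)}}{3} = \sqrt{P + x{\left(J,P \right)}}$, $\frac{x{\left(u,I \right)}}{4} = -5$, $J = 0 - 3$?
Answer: $\left(10 - 3 i \sqrt{23}\right)^{2} \approx -107.0 - 287.75 i$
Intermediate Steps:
$q = -3$
$J = -3$
$x{\left(u,I \right)} = -20$ ($x{\left(u,I \right)} = 4 \left(-5\right) = -20$)
$S{\left(P \right)} = 3 \sqrt{-20 + P}$ ($S{\left(P \right)} = 3 \sqrt{P - 20} = 3 \sqrt{-20 + P}$)
$\left(S{\left(q \right)} - 10\right)^{2} = \left(3 \sqrt{-20 - 3} - 10\right)^{2} = \left(3 \sqrt{-23} - 10\right)^{2} = \left(3 i \sqrt{23} - 10\right)^{2} = \left(-10 + 3 i \sqrt{23}\right)^{2}$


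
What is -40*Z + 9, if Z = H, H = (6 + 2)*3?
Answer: -951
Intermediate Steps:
H = 24 (H = 8*3 = 24)
Z = 24
-40*Z + 9 = -40*24 + 9 = -960 + 9 = -951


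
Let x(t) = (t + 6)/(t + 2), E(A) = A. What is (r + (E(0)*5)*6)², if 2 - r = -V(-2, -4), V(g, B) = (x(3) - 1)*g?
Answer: 4/25 ≈ 0.16000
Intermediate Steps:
x(t) = (6 + t)/(2 + t)
V(g, B) = 4*g/5 (V(g, B) = ((6 + 3)/(2 + 3) - 1)*g = (9/5 - 1)*g = 4*g/5)
r = ⅖ (r = 2 - (-1)*(⅘)*(-2) = 2 - (-1)*(-8)/5 = 2 - 1*8/5 = 2 - 8/5 = ⅖ ≈ 0.40000)
(r + (E(0)*5)*6)² = (⅖ + (0*5)*6)² = (⅖ + 0*6)² = (⅖ + 0)² = (⅖)² = 4/25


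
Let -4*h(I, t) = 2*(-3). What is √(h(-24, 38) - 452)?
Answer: I*√1802/2 ≈ 21.225*I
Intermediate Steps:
h(I, t) = 3/2 (h(I, t) = -(-3)/2 = -¼*(-6) = 3/2)
√(h(-24, 38) - 452) = √(3/2 - 452) = √(-901/2) = I*√1802/2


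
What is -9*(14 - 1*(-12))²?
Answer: -6084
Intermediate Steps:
-9*(14 - 1*(-12))² = -9*(14 + 12)² = -9*26² = -9*676 = -6084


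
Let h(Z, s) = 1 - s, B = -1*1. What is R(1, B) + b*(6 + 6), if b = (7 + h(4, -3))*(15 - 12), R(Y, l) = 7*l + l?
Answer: 388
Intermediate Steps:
B = -1
R(Y, l) = 8*l
b = 33 (b = (7 + (1 - 1*(-3)))*(15 - 12) = (7 + (1 + 3))*3 = (7 + 4)*3 = 11*3 = 33)
R(1, B) + b*(6 + 6) = 8*(-1) + 33*(6 + 6) = -8 + 33*12 = -8 + 396 = 388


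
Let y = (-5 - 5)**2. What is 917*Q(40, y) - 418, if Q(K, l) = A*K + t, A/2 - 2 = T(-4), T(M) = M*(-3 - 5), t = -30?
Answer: 2466312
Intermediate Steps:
y = 100 (y = (-10)**2 = 100)
T(M) = -8*M (T(M) = M*(-8) = -8*M)
A = 68 (A = 4 + 2*(-8*(-4)) = 4 + 2*32 = 4 + 64 = 68)
Q(K, l) = -30 + 68*K (Q(K, l) = 68*K - 30 = -30 + 68*K)
917*Q(40, y) - 418 = 917*(-30 + 68*40) - 418 = 917*(-30 + 2720) - 418 = 917*2690 - 418 = 2466730 - 418 = 2466312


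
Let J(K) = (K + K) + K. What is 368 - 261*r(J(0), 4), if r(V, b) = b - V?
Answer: -676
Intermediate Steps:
J(K) = 3*K (J(K) = 2*K + K = 3*K)
368 - 261*r(J(0), 4) = 368 - 261*(4 - 3*0) = 368 - 261*(4 - 1*0) = 368 - 261*(4 + 0) = 368 - 261*4 = 368 - 1044 = -676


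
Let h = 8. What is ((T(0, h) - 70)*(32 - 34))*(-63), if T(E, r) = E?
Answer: -8820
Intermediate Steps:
((T(0, h) - 70)*(32 - 34))*(-63) = ((0 - 70)*(32 - 34))*(-63) = -70*(-2)*(-63) = 140*(-63) = -8820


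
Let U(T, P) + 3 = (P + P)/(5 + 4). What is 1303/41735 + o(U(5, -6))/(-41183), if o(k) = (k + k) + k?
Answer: 54204004/1718772505 ≈ 0.031536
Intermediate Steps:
U(T, P) = -3 + 2*P/9 (U(T, P) = -3 + (P + P)/(5 + 4) = -3 + (2*P)/9 = -3 + (2*P)*(⅑) = -3 + 2*P/9)
o(k) = 3*k (o(k) = 2*k + k = 3*k)
1303/41735 + o(U(5, -6))/(-41183) = 1303/41735 + (3*(-3 + (2/9)*(-6)))/(-41183) = 1303*(1/41735) + (3*(-3 - 4/3))*(-1/41183) = 1303/41735 + (3*(-13/3))*(-1/41183) = 1303/41735 - 13*(-1/41183) = 1303/41735 + 13/41183 = 54204004/1718772505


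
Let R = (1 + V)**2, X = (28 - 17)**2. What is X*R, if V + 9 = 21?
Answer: 20449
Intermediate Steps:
X = 121 (X = 11**2 = 121)
V = 12 (V = -9 + 21 = 12)
R = 169 (R = (1 + 12)**2 = 13**2 = 169)
X*R = 121*169 = 20449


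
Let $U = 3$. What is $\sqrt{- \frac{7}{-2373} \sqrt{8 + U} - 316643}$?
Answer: $\frac{\sqrt{-36388930203 + 339 \sqrt{11}}}{339} \approx 562.71 i$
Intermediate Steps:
$\sqrt{- \frac{7}{-2373} \sqrt{8 + U} - 316643} = \sqrt{- \frac{7}{-2373} \sqrt{8 + 3} - 316643} = \sqrt{\left(-7\right) \left(- \frac{1}{2373}\right) \sqrt{11} - 316643} = \sqrt{\frac{\sqrt{11}}{339} - 316643} = \sqrt{-316643 + \frac{\sqrt{11}}{339}}$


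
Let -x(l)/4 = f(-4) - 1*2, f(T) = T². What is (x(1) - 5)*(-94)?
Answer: 5734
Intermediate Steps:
x(l) = -56 (x(l) = -4*((-4)² - 1*2) = -4*(16 - 2) = -4*14 = -56)
(x(1) - 5)*(-94) = (-56 - 5)*(-94) = -61*(-94) = 5734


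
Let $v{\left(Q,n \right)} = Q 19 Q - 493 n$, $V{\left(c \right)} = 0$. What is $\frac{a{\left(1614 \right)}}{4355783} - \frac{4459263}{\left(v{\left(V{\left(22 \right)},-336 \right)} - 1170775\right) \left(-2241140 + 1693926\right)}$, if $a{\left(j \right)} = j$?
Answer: $\frac{868307997843363}{2395765876025507374} \approx 0.00036243$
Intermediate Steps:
$v{\left(Q,n \right)} = - 493 n + 19 Q^{2}$ ($v{\left(Q,n \right)} = 19 Q Q - 493 n = 19 Q^{2} - 493 n = - 493 n + 19 Q^{2}$)
$\frac{a{\left(1614 \right)}}{4355783} - \frac{4459263}{\left(v{\left(V{\left(22 \right)},-336 \right)} - 1170775\right) \left(-2241140 + 1693926\right)} = \frac{1614}{4355783} - \frac{4459263}{\left(\left(\left(-493\right) \left(-336\right) + 19 \cdot 0^{2}\right) - 1170775\right) \left(-2241140 + 1693926\right)} = 1614 \cdot \frac{1}{4355783} - \frac{4459263}{\left(\left(165648 + 19 \cdot 0\right) - 1170775\right) \left(-547214\right)} = \frac{1614}{4355783} - \frac{4459263}{\left(\left(165648 + 0\right) - 1170775\right) \left(-547214\right)} = \frac{1614}{4355783} - \frac{4459263}{\left(165648 - 1170775\right) \left(-547214\right)} = \frac{1614}{4355783} - \frac{4459263}{\left(-1005127\right) \left(-547214\right)} = \frac{1614}{4355783} - \frac{4459263}{550019566178} = \frac{868307997843363}{2395765876025507374}$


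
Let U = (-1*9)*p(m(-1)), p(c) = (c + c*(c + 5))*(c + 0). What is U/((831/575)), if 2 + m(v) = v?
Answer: -46575/277 ≈ -168.14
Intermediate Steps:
m(v) = -2 + v
p(c) = c*(c + c*(5 + c)) (p(c) = (c + c*(5 + c))*c = c*(c + c*(5 + c)))
U = -243 (U = (-1*9)*((-2 - 1)²*(6 + (-2 - 1))) = -9*(-3)²*(6 - 3) = -81*3 = -9*27 = -243)
U/((831/575)) = -243/(831/575) = -243/(831*(1/575)) = -243/831/575 = -243*575/831 = -46575/277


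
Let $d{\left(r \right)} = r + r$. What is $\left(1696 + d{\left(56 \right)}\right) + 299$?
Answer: $2107$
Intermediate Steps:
$d{\left(r \right)} = 2 r$
$\left(1696 + d{\left(56 \right)}\right) + 299 = \left(1696 + 2 \cdot 56\right) + 299 = \left(1696 + 112\right) + 299 = 1808 + 299 = 2107$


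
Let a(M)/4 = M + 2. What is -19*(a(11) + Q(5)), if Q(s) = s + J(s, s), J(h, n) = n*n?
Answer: -1558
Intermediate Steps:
J(h, n) = n²
a(M) = 8 + 4*M (a(M) = 4*(M + 2) = 4*(2 + M) = 8 + 4*M)
Q(s) = s + s²
-19*(a(11) + Q(5)) = -19*((8 + 4*11) + 5*(1 + 5)) = -19*((8 + 44) + 5*6) = -19*(52 + 30) = -19*82 = -1558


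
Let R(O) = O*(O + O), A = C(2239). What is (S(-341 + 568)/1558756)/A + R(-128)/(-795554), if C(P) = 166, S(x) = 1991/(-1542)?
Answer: -6537182235365495/158712184021480464 ≈ -0.041189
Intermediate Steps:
S(x) = -1991/1542 (S(x) = 1991*(-1/1542) = -1991/1542)
A = 166
R(O) = 2*O**2 (R(O) = O*(2*O) = 2*O**2)
(S(-341 + 568)/1558756)/A + R(-128)/(-795554) = -1991/1542/1558756/166 + (2*(-128)**2)/(-795554) = -1991/1542*1/1558756*(1/166) + (2*16384)*(-1/795554) = -1991/2403601752*1/166 + 32768*(-1/795554) = -1991/398997890832 - 16384/397777 = -6537182235365495/158712184021480464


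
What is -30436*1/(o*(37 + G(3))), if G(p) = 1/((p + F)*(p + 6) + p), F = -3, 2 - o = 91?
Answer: 3261/356 ≈ 9.1601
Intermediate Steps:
o = -89 (o = 2 - 1*91 = 2 - 91 = -89)
G(p) = 1/(p + (-3 + p)*(6 + p)) (G(p) = 1/((p - 3)*(p + 6) + p) = 1/((-3 + p)*(6 + p) + p) = 1/(p + (-3 + p)*(6 + p)))
-30436*1/(o*(37 + G(3))) = -30436*(-1/(89*(37 + 1/(-18 + 3² + 4*3)))) = -30436*(-1/(89*(37 + 1/(-18 + 9 + 12)))) = -30436*(-1/(89*(37 + 1/3))) = -30436*(-1/(89*(37 + ⅓))) = -30436/((-89*112/3)) = -30436/(-9968/3) = -30436*(-3/9968) = 3261/356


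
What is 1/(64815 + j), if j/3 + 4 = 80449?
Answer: 1/306150 ≈ 3.2664e-6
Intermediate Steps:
j = 241335 (j = -12 + 3*80449 = -12 + 241347 = 241335)
1/(64815 + j) = 1/(64815 + 241335) = 1/306150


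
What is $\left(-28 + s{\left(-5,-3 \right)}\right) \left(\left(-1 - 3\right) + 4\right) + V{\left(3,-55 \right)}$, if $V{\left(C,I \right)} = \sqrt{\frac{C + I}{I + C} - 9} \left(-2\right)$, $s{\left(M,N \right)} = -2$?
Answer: $- 4 i \sqrt{2} \approx - 5.6569 i$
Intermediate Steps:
$V{\left(C,I \right)} = - 4 i \sqrt{2}$ ($V{\left(C,I \right)} = \sqrt{\frac{C + I}{C + I} - 9} \left(-2\right) = \sqrt{1 - 9} \left(-2\right) = \sqrt{-8} \left(-2\right) = 2 i \sqrt{2} \left(-2\right) = - 4 i \sqrt{2}$)
$\left(-28 + s{\left(-5,-3 \right)}\right) \left(\left(-1 - 3\right) + 4\right) + V{\left(3,-55 \right)} = \left(-28 - 2\right) \left(\left(-1 - 3\right) + 4\right) - 4 i \sqrt{2} = - 30 \left(-4 + 4\right) - 4 i \sqrt{2} = \left(-30\right) 0 - 4 i \sqrt{2} = 0 - 4 i \sqrt{2} = - 4 i \sqrt{2}$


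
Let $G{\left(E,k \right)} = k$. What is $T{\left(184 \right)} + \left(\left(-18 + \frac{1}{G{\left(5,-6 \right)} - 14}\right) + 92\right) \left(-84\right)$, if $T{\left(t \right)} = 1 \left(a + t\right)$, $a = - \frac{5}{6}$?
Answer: $- \frac{180859}{30} \approx -6028.6$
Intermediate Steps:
$a = - \frac{5}{6}$ ($a = \left(-5\right) \frac{1}{6} = - \frac{5}{6} \approx -0.83333$)
$T{\left(t \right)} = - \frac{5}{6} + t$ ($T{\left(t \right)} = 1 \left(- \frac{5}{6} + t\right) = - \frac{5}{6} + t$)
$T{\left(184 \right)} + \left(\left(-18 + \frac{1}{G{\left(5,-6 \right)} - 14}\right) + 92\right) \left(-84\right) = \left(- \frac{5}{6} + 184\right) + \left(\left(-18 + \frac{1}{-6 - 14}\right) + 92\right) \left(-84\right) = \frac{1099}{6} + \left(\left(-18 + \frac{1}{-20}\right) + 92\right) \left(-84\right) = \frac{1099}{6} + \left(\left(-18 - \frac{1}{20}\right) + 92\right) \left(-84\right) = \frac{1099}{6} + \left(- \frac{361}{20} + 92\right) \left(-84\right) = \frac{1099}{6} + \frac{1479}{20} \left(-84\right) = \frac{1099}{6} - \frac{31059}{5} = - \frac{180859}{30}$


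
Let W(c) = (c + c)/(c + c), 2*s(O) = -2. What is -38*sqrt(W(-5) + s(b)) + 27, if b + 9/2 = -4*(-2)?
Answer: 27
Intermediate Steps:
b = 7/2 (b = -9/2 - 4*(-2) = -9/2 + 8 = 7/2 ≈ 3.5000)
s(O) = -1 (s(O) = (1/2)*(-2) = -1)
W(c) = 1 (W(c) = (2*c)/((2*c)) = (2*c)*(1/(2*c)) = 1)
-38*sqrt(W(-5) + s(b)) + 27 = -38*sqrt(1 - 1) + 27 = -38*sqrt(0) + 27 = -38*0 + 27 = 0 + 27 = 27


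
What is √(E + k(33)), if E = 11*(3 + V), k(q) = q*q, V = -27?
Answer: 5*√33 ≈ 28.723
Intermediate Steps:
k(q) = q²
E = -264 (E = 11*(3 - 27) = 11*(-24) = -264)
√(E + k(33)) = √(-264 + 33²) = √(-264 + 1089) = √825 = 5*√33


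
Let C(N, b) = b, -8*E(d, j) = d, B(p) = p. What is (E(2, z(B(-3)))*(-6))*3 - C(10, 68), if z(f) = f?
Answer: -127/2 ≈ -63.500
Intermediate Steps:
E(d, j) = -d/8
(E(2, z(B(-3)))*(-6))*3 - C(10, 68) = (-⅛*2*(-6))*3 - 1*68 = -¼*(-6)*3 - 68 = (3/2)*3 - 68 = 9/2 - 68 = -127/2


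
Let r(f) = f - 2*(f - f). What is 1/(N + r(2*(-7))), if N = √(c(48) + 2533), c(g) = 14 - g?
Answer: 2/329 + √51/329 ≈ 0.027786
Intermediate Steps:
r(f) = f (r(f) = f - 2*0 = f + 0 = f)
N = 7*√51 (N = √((14 - 1*48) + 2533) = √((14 - 48) + 2533) = √(-34 + 2533) = √2499 = 7*√51 ≈ 49.990)
1/(N + r(2*(-7))) = 1/(7*√51 + 2*(-7)) = 1/(7*√51 - 14) = 1/(-14 + 7*√51)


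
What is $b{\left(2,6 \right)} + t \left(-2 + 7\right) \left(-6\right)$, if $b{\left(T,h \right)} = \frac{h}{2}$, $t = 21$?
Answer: $-627$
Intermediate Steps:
$b{\left(T,h \right)} = \frac{h}{2}$ ($b{\left(T,h \right)} = h \frac{1}{2} = \frac{h}{2}$)
$b{\left(2,6 \right)} + t \left(-2 + 7\right) \left(-6\right) = \frac{1}{2} \cdot 6 + 21 \left(-2 + 7\right) \left(-6\right) = 3 + 21 \cdot 5 \left(-6\right) = 3 + 21 \left(-30\right) = 3 - 630 = -627$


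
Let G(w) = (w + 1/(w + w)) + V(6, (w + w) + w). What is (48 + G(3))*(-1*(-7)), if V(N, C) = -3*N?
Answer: 1393/6 ≈ 232.17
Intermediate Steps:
G(w) = -18 + w + 1/(2*w) (G(w) = (w + 1/(w + w)) - 3*6 = (w + 1/(2*w)) - 18 = -18 + w + 1/(2*w))
(48 + G(3))*(-1*(-7)) = (48 + (-18 + 3 + (1/2)/3))*(-1*(-7)) = (48 + (-18 + 3 + (1/2)*(1/3)))*7 = (48 + (-18 + 3 + 1/6))*7 = (48 - 89/6)*7 = (199/6)*7 = 1393/6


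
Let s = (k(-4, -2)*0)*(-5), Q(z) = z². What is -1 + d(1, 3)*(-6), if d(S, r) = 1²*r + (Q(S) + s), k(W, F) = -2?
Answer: -25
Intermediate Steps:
s = 0 (s = -2*0*(-5) = 0*(-5) = 0)
d(S, r) = r + S² (d(S, r) = 1²*r + (S² + 0) = 1*r + S² = r + S²)
-1 + d(1, 3)*(-6) = -1 + (3 + 1²)*(-6) = -1 + (3 + 1)*(-6) = -1 + 4*(-6) = -1 - 24 = -25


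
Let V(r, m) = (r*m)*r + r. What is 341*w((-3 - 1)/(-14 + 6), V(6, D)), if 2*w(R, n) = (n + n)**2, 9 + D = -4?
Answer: 145568808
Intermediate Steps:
D = -13 (D = -9 - 4 = -13)
V(r, m) = r + m*r**2 (V(r, m) = (m*r)*r + r = m*r**2 + r = r + m*r**2)
w(R, n) = 2*n**2 (w(R, n) = (n + n)**2/2 = (2*n)**2/2 = (4*n**2)/2 = 2*n**2)
341*w((-3 - 1)/(-14 + 6), V(6, D)) = 341*(2*(6*(1 - 13*6))**2) = 341*(2*(6*(1 - 78))**2) = 341*(2*(6*(-77))**2) = 341*(2*(-462)**2) = 341*(2*213444) = 341*426888 = 145568808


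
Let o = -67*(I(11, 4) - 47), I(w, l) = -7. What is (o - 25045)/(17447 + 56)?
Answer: -21427/17503 ≈ -1.2242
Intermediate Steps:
o = 3618 (o = -67*(-7 - 47) = -67*(-54) = 3618)
(o - 25045)/(17447 + 56) = (3618 - 25045)/(17447 + 56) = -21427/17503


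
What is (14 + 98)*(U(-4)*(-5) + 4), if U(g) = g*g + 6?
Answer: -11872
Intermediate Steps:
U(g) = 6 + g**2 (U(g) = g**2 + 6 = 6 + g**2)
(14 + 98)*(U(-4)*(-5) + 4) = (14 + 98)*((6 + (-4)**2)*(-5) + 4) = 112*((6 + 16)*(-5) + 4) = 112*(22*(-5) + 4) = 112*(-110 + 4) = 112*(-106) = -11872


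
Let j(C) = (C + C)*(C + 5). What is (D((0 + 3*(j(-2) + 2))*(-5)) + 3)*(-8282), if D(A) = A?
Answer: -1267146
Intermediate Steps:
j(C) = 2*C*(5 + C) (j(C) = (2*C)*(5 + C) = 2*C*(5 + C))
(D((0 + 3*(j(-2) + 2))*(-5)) + 3)*(-8282) = ((0 + 3*(2*(-2)*(5 - 2) + 2))*(-5) + 3)*(-8282) = ((0 + 3*(2*(-2)*3 + 2))*(-5) + 3)*(-8282) = ((0 + 3*(-12 + 2))*(-5) + 3)*(-8282) = ((0 + 3*(-10))*(-5) + 3)*(-8282) = ((0 - 30)*(-5) + 3)*(-8282) = (-30*(-5) + 3)*(-8282) = (150 + 3)*(-8282) = 153*(-8282) = -1267146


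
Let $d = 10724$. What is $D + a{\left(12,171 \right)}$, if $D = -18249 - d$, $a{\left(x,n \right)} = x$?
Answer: $-28961$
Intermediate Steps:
$D = -28973$ ($D = -18249 - 10724 = -28973$)
$D + a{\left(12,171 \right)} = -28973 + 12 = -28961$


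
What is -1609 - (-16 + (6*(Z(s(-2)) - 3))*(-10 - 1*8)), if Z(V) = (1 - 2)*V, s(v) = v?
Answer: -1701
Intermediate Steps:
Z(V) = -V
-1609 - (-16 + (6*(Z(s(-2)) - 3))*(-10 - 1*8)) = -1609 - (-16 + (6*(-1*(-2) - 3))*(-10 - 1*8)) = -1609 - (-16 + (6*(2 - 3))*(-10 - 8)) = -1609 - (-16 + (6*(-1))*(-18)) = -1609 - (-16 - 6*(-18)) = -1609 - (-16 + 108) = -1609 - 1*92 = -1609 - 92 = -1701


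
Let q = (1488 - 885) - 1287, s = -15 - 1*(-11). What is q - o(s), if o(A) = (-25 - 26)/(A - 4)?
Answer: -5523/8 ≈ -690.38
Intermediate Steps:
s = -4 (s = -15 + 11 = -4)
q = -684 (q = 603 - 1287 = -684)
o(A) = -51/(-4 + A)
q - o(s) = -684 - (-51)/(-4 - 4) = -684 - (-51)/(-8) = -684 - (-51)*(-1)/8 = -684 - 1*51/8 = -684 - 51/8 = -5523/8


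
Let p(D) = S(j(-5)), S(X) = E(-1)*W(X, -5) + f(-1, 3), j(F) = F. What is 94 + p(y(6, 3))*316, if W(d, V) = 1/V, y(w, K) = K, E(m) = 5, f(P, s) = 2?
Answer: 410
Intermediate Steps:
S(X) = 1 (S(X) = 5/(-5) + 2 = 5*(-1/5) + 2 = -1 + 2 = 1)
p(D) = 1
94 + p(y(6, 3))*316 = 94 + 1*316 = 94 + 316 = 410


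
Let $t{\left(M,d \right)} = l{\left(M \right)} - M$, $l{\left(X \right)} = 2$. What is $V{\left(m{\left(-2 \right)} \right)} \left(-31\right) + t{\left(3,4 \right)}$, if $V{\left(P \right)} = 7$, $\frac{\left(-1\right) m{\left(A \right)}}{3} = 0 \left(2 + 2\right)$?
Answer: $-218$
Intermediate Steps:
$m{\left(A \right)} = 0$ ($m{\left(A \right)} = - 3 \cdot 0 \left(2 + 2\right) = - 3 \cdot 0 \cdot 4 = \left(-3\right) 0 = 0$)
$t{\left(M,d \right)} = 2 - M$
$V{\left(m{\left(-2 \right)} \right)} \left(-31\right) + t{\left(3,4 \right)} = 7 \left(-31\right) + \left(2 - 3\right) = -217 + \left(2 - 3\right) = -217 - 1 = -218$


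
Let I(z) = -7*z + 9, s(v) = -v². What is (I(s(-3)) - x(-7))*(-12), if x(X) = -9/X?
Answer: -5940/7 ≈ -848.57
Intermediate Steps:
I(z) = 9 - 7*z
(I(s(-3)) - x(-7))*(-12) = ((9 - (-7)*(-3)²) - (-9)/(-7))*(-12) = ((9 - (-7)*9) - (-9)*(-1)/7)*(-12) = ((9 - 7*(-9)) - 1*9/7)*(-12) = ((9 + 63) - 9/7)*(-12) = (72 - 9/7)*(-12) = (495/7)*(-12) = -5940/7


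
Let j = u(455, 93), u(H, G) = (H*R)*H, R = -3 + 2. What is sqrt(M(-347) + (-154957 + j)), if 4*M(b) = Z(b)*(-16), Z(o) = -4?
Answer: I*sqrt(361966) ≈ 601.64*I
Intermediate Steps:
R = -1
u(H, G) = -H**2 (u(H, G) = (H*(-1))*H = (-H)*H = -H**2)
j = -207025 (j = -1*455**2 = -1*207025 = -207025)
M(b) = 16 (M(b) = (-4*(-16))/4 = (1/4)*64 = 16)
sqrt(M(-347) + (-154957 + j)) = sqrt(16 + (-154957 - 207025)) = sqrt(16 - 361982) = sqrt(-361966) = I*sqrt(361966)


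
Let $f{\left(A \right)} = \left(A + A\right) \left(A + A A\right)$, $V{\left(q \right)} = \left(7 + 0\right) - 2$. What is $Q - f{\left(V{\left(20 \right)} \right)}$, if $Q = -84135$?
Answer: $-84435$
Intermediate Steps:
$V{\left(q \right)} = 5$ ($V{\left(q \right)} = 7 - 2 = 5$)
$f{\left(A \right)} = 2 A \left(A + A^{2}\right)$
$Q - f{\left(V{\left(20 \right)} \right)} = -84135 - 2 \cdot 5^{2} \left(1 + 5\right) = -84135 - 2 \cdot 25 \cdot 6 = -84135 - 300 = -84435$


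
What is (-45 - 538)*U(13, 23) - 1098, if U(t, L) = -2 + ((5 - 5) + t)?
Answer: -7511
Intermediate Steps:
U(t, L) = -2 + t (U(t, L) = -2 + (0 + t) = -2 + t)
(-45 - 538)*U(13, 23) - 1098 = (-45 - 538)*(-2 + 13) - 1098 = -583*11 - 1098 = -6413 - 1098 = -7511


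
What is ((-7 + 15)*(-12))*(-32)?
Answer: 3072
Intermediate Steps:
((-7 + 15)*(-12))*(-32) = (8*(-12))*(-32) = -96*(-32) = 3072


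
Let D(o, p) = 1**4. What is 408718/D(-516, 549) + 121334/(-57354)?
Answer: 11720745419/28677 ≈ 4.0872e+5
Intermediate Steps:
D(o, p) = 1
408718/D(-516, 549) + 121334/(-57354) = 408718/1 + 121334/(-57354) = 408718*1 + 121334*(-1/57354) = 408718 - 60667/28677 = 11720745419/28677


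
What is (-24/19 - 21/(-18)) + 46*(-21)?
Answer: -110135/114 ≈ -966.10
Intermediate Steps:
(-24/19 - 21/(-18)) + 46*(-21) = (-24*1/19 - 21*(-1/18)) - 966 = (-24/19 + 7/6) - 966 = -11/114 - 966 = -110135/114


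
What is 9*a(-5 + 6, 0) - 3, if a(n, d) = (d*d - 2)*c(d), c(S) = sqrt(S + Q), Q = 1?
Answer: -21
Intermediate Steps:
c(S) = sqrt(1 + S) (c(S) = sqrt(S + 1) = sqrt(1 + S))
a(n, d) = sqrt(1 + d)*(-2 + d**2) (a(n, d) = (d*d - 2)*sqrt(1 + d) = (d**2 - 2)*sqrt(1 + d) = (-2 + d**2)*sqrt(1 + d) = sqrt(1 + d)*(-2 + d**2))
9*a(-5 + 6, 0) - 3 = 9*(sqrt(1 + 0)*(-2 + 0**2)) - 3 = 9*(sqrt(1)*(-2 + 0)) - 3 = 9*(1*(-2)) - 3 = 9*(-2) - 3 = -18 - 3 = -21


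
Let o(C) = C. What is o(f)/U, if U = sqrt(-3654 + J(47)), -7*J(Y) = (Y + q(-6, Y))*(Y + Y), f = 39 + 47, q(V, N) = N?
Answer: -43*I*sqrt(240898)/17207 ≈ -1.2265*I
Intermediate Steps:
f = 86
J(Y) = -4*Y**2/7 (J(Y) = -(Y + Y)*(Y + Y)/7 = -2*Y*2*Y/7 = -4*Y**2/7)
U = I*sqrt(240898)/7 (U = sqrt(-3654 - 4/7*47**2) = sqrt(-3654 - 4/7*2209) = sqrt(-3654 - 8836/7) = sqrt(-34414/7) = I*sqrt(240898)/7 ≈ 70.116*I)
o(f)/U = 86/((I*sqrt(240898)/7)) = 86*(-I*sqrt(240898)/34414) = -43*I*sqrt(240898)/17207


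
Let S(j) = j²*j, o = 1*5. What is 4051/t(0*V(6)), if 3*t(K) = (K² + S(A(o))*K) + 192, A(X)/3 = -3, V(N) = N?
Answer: 4051/64 ≈ 63.297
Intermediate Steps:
o = 5
A(X) = -9 (A(X) = 3*(-3) = -9)
S(j) = j³
t(K) = 64 - 243*K + K²/3 (t(K) = ((K² + (-9)³*K) + 192)/3 = ((K² - 729*K) + 192)/3 = (192 + K² - 729*K)/3 = 64 - 243*K + K²/3)
4051/t(0*V(6)) = 4051/(64 - 0*6 + (0*6)²/3) = 4051/(64 - 243*0 + (⅓)*0²) = 4051/(64 + 0 + (⅓)*0) = 4051/(64 + 0 + 0) = 4051/64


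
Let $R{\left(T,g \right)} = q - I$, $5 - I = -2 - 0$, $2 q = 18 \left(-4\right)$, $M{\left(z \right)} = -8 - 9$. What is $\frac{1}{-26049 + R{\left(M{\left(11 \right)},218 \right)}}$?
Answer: $- \frac{1}{26092} \approx -3.8326 \cdot 10^{-5}$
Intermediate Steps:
$M{\left(z \right)} = -17$ ($M{\left(z \right)} = -8 - 9 = -17$)
$q = -36$ ($q = \frac{18 \left(-4\right)}{2} = \frac{1}{2} \left(-72\right) = -36$)
$I = 7$ ($I = 5 - \left(-2 - 0\right) = 5 - \left(-2 + 0\right) = 5 - -2 = 5 + 2 = 7$)
$R{\left(T,g \right)} = -43$ ($R{\left(T,g \right)} = -36 - 7 = -43$)
$\frac{1}{-26049 + R{\left(M{\left(11 \right)},218 \right)}} = \frac{1}{-26049 - 43} = \frac{1}{-26092} = - \frac{1}{26092}$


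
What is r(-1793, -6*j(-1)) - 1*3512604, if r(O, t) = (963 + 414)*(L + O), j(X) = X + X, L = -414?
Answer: -6551643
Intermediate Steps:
j(X) = 2*X
r(O, t) = -570078 + 1377*O (r(O, t) = (963 + 414)*(-414 + O) = 1377*(-414 + O) = -570078 + 1377*O)
r(-1793, -6*j(-1)) - 1*3512604 = (-570078 + 1377*(-1793)) - 1*3512604 = (-570078 - 2468961) - 3512604 = -3039039 - 3512604 = -6551643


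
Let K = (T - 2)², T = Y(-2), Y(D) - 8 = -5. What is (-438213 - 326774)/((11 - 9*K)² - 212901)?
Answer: 764987/212897 ≈ 3.5932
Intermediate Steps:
Y(D) = 3 (Y(D) = 8 - 5 = 3)
T = 3
K = 1 (K = (3 - 2)² = 1² = 1)
(-438213 - 326774)/((11 - 9*K)² - 212901) = (-438213 - 326774)/((11 - 9*1)² - 212901) = -764987/((11 - 9)² - 212901) = -764987/(2² - 212901) = -764987/(4 - 212901) = -764987/(-212897) = -764987*(-1/212897) = 764987/212897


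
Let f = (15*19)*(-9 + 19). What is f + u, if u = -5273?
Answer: -2423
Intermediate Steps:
f = 2850 (f = 285*10 = 2850)
f + u = 2850 - 5273 = -2423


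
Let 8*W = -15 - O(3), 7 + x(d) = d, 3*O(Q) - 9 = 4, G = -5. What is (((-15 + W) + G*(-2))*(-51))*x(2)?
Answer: -7565/4 ≈ -1891.3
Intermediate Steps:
O(Q) = 13/3 (O(Q) = 3 + (1/3)*4 = 3 + 4/3 = 13/3)
x(d) = -7 + d
W = -29/12 (W = (-15 - 1*13/3)/8 = (-15 - 13/3)/8 = (1/8)*(-58/3) = -29/12 ≈ -2.4167)
(((-15 + W) + G*(-2))*(-51))*x(2) = (((-15 - 29/12) - 5*(-2))*(-51))*(-7 + 2) = ((-209/12 + 10)*(-51))*(-5) = -89/12*(-51)*(-5) = (1513/4)*(-5) = -7565/4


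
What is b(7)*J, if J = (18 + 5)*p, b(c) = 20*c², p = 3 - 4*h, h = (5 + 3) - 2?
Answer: -473340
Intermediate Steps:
h = 6 (h = 8 - 2 = 6)
p = -21 (p = 3 - 4*6 = 3 - 24 = -21)
J = -483 (J = (18 + 5)*(-21) = 23*(-21) = -483)
b(7)*J = (20*7²)*(-483) = (20*49)*(-483) = 980*(-483) = -473340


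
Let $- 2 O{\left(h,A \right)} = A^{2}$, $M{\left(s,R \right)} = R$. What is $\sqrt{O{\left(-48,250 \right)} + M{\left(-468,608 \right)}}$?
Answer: $i \sqrt{30642} \approx 175.05 i$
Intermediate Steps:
$O{\left(h,A \right)} = - \frac{A^{2}}{2}$
$\sqrt{O{\left(-48,250 \right)} + M{\left(-468,608 \right)}} = \sqrt{- \frac{250^{2}}{2} + 608} = \sqrt{\left(- \frac{1}{2}\right) 62500 + 608} = \sqrt{-31250 + 608} = \sqrt{-30642} = i \sqrt{30642}$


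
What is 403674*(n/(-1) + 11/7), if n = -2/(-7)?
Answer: 3633066/7 ≈ 5.1901e+5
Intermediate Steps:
n = 2/7 (n = -2*(-1/7) = 2/7 ≈ 0.28571)
403674*(n/(-1) + 11/7) = 403674*((2/7)/(-1) + 11/7) = 403674*((2/7)*(-1) + 11*(1/7)) = 403674*(-2/7 + 11/7) = 403674*(9/7) = 3633066/7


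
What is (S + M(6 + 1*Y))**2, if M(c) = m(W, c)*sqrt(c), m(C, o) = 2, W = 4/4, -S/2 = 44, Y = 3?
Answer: 6724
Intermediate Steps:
S = -88 (S = -2*44 = -88)
W = 1 (W = 4*(1/4) = 1)
M(c) = 2*sqrt(c)
(S + M(6 + 1*Y))**2 = (-88 + 2*sqrt(6 + 1*3))**2 = (-88 + 2*sqrt(6 + 3))**2 = (-88 + 2*sqrt(9))**2 = (-88 + 2*3)**2 = (-88 + 6)**2 = (-82)**2 = 6724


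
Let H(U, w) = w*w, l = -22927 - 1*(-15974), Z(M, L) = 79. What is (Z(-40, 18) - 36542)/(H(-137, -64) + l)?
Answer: 36463/2857 ≈ 12.763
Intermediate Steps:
l = -6953 (l = -22927 + 15974 = -6953)
H(U, w) = w**2
(Z(-40, 18) - 36542)/(H(-137, -64) + l) = (79 - 36542)/((-64)**2 - 6953) = -36463/(4096 - 6953) = -36463/(-2857) = -36463*(-1/2857) = 36463/2857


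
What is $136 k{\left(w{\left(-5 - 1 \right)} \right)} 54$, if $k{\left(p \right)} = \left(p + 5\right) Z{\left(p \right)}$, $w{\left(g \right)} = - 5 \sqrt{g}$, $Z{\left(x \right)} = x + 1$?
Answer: $-1064880 - 220320 i \sqrt{6} \approx -1.0649 \cdot 10^{6} - 5.3967 \cdot 10^{5} i$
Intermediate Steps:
$Z{\left(x \right)} = 1 + x$
$k{\left(p \right)} = \left(1 + p\right) \left(5 + p\right)$ ($k{\left(p \right)} = \left(p + 5\right) \left(1 + p\right) = \left(5 + p\right) \left(1 + p\right) = \left(1 + p\right) \left(5 + p\right)$)
$136 k{\left(w{\left(-5 - 1 \right)} \right)} 54 = 136 \left(1 - 5 \sqrt{-5 - 1}\right) \left(5 - 5 \sqrt{-5 - 1}\right) 54 = 136 \left(1 - 5 \sqrt{-6}\right) \left(5 - 5 \sqrt{-6}\right) 54 = 136 \left(1 - 5 i \sqrt{6}\right) \left(5 - 5 i \sqrt{6}\right) 54 = 7344 \left(1 - 5 i \sqrt{6}\right) \left(5 - 5 i \sqrt{6}\right)$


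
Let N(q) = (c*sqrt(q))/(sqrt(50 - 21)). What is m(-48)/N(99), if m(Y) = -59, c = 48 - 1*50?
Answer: 59*sqrt(319)/66 ≈ 15.966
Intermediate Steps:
c = -2 (c = 48 - 50 = -2)
N(q) = -2*sqrt(29)*sqrt(q)/29 (N(q) = (-2*sqrt(q))/(sqrt(50 - 21)) = (-2*sqrt(q))/(sqrt(29)) = (-2*sqrt(q))*(sqrt(29)/29) = -2*sqrt(29)*sqrt(q)/29)
m(-48)/N(99) = -59*(-sqrt(319)/66) = -(-59)*sqrt(319)/66 = 59*sqrt(319)/66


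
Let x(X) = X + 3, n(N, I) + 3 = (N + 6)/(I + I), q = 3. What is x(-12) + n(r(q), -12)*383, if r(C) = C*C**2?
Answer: -13477/8 ≈ -1684.6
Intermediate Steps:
r(C) = C**3
n(N, I) = -3 + (6 + N)/(2*I) (n(N, I) = -3 + (N + 6)/(I + I) = -3 + (6 + N)/((2*I)) = -3 + (6 + N)*(1/(2*I)) = -3 + (6 + N)/(2*I))
x(X) = 3 + X
x(-12) + n(r(q), -12)*383 = (3 - 12) + ((1/2)*(6 + 3**3 - 6*(-12))/(-12))*383 = -9 + ((1/2)*(-1/12)*(6 + 27 + 72))*383 = -9 + ((1/2)*(-1/12)*105)*383 = -9 - 35/8*383 = -9 - 13405/8 = -13477/8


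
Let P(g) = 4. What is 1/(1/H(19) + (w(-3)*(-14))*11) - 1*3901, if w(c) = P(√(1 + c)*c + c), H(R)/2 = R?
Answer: -91310745/23407 ≈ -3901.0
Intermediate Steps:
H(R) = 2*R
w(c) = 4
1/(1/H(19) + (w(-3)*(-14))*11) - 1*3901 = 1/(1/(2*19) + (4*(-14))*11) - 1*3901 = 1/(1/38 - 56*11) - 3901 = 1/(1/38 - 616) - 3901 = 1/(-23407/38) - 3901 = -38/23407 - 3901 = -91310745/23407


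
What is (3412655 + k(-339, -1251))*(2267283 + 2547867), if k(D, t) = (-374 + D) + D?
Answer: 16427380185450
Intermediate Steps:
k(D, t) = -374 + 2*D
(3412655 + k(-339, -1251))*(2267283 + 2547867) = (3412655 + (-374 + 2*(-339)))*(2267283 + 2547867) = (3412655 + (-374 - 678))*4815150 = (3412655 - 1052)*4815150 = 3411603*4815150 = 16427380185450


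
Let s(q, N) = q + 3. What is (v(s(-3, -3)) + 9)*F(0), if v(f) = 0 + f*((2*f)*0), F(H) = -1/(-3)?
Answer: 3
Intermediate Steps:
F(H) = ⅓ (F(H) = -1*(-⅓) = ⅓)
s(q, N) = 3 + q
v(f) = 0 (v(f) = 0 + f*0 = 0 + 0 = 0)
(v(s(-3, -3)) + 9)*F(0) = (0 + 9)*(⅓) = 9*(⅓) = 3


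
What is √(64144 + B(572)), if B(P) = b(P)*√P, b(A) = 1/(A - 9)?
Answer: √(20331659536 + 1126*√143)/563 ≈ 253.27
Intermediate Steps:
b(A) = 1/(-9 + A)
B(P) = √P/(-9 + P)
√(64144 + B(572)) = √(64144 + √572/(-9 + 572)) = √(64144 + (2*√143)/563) = √(64144 + (2*√143)*(1/563)) = √(64144 + 2*√143/563)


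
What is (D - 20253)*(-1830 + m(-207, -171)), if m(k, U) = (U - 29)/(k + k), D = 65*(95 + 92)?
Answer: 3066793580/207 ≈ 1.4815e+7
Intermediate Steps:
D = 12155 (D = 65*187 = 12155)
m(k, U) = (-29 + U)/(2*k) (m(k, U) = (-29 + U)/((2*k)) = (-29 + U)*(1/(2*k)) = (-29 + U)/(2*k))
(D - 20253)*(-1830 + m(-207, -171)) = (12155 - 20253)*(-1830 + (½)*(-29 - 171)/(-207)) = -8098*(-1830 + (½)*(-1/207)*(-200)) = -8098*(-1830 + 100/207) = -8098*(-378710/207) = 3066793580/207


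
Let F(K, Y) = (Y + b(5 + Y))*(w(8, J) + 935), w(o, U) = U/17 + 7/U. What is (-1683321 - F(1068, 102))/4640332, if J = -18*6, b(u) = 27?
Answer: -1103502163/2839883184 ≈ -0.38857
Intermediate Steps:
J = -108
w(o, U) = 7/U + U/17 (w(o, U) = U*(1/17) + 7/U = U/17 + 7/U = 7/U + U/17)
F(K, Y) = 1704877/68 + 1704877*Y/1836 (F(K, Y) = (Y + 27)*((7/(-108) + (1/17)*(-108)) + 935) = (27 + Y)*((7*(-1/108) - 108/17) + 935) = (27 + Y)*((-7/108 - 108/17) + 935) = (27 + Y)*(-11783/1836 + 935) = (27 + Y)*(1704877/1836) = 1704877/68 + 1704877*Y/1836)
(-1683321 - F(1068, 102))/4640332 = (-1683321 - (1704877/68 + (1704877/1836)*102))/4640332 = (-1683321 - (1704877/68 + 1704877/18))*(1/4640332) = (-1683321 - 1*73309711/612)*(1/4640332) = (-1683321 - 73309711/612)*(1/4640332) = -1103502163/612*1/4640332 = -1103502163/2839883184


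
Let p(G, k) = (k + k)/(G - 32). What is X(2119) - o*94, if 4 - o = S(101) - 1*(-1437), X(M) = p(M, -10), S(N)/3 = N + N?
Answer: 400006922/2087 ≈ 1.9167e+5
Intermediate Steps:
p(G, k) = 2*k/(-32 + G) (p(G, k) = (2*k)/(-32 + G) = 2*k/(-32 + G))
S(N) = 6*N (S(N) = 3*(N + N) = 3*(2*N) = 6*N)
X(M) = -20/(-32 + M) (X(M) = 2*(-10)/(-32 + M) = -20/(-32 + M))
o = -2039 (o = 4 - (6*101 - 1*(-1437)) = 4 - (606 + 1437) = 4 - 1*2043 = 4 - 2043 = -2039)
X(2119) - o*94 = -20/(-32 + 2119) - (-2039)*94 = -20/2087 - 1*(-191666) = -20*1/2087 + 191666 = -20/2087 + 191666 = 400006922/2087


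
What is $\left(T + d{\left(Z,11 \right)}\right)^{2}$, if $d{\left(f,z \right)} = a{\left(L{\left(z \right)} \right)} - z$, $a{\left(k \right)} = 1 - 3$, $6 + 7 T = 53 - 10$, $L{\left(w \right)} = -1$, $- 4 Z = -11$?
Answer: $\frac{2916}{49} \approx 59.51$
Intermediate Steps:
$Z = \frac{11}{4}$ ($Z = \left(- \frac{1}{4}\right) \left(-11\right) = \frac{11}{4} \approx 2.75$)
$T = \frac{37}{7}$ ($T = - \frac{6}{7} + \frac{53 - 10}{7} = - \frac{6}{7} + \frac{1}{7} \cdot 43 = - \frac{6}{7} + \frac{43}{7} = \frac{37}{7} \approx 5.2857$)
$a{\left(k \right)} = -2$
$d{\left(f,z \right)} = -2 - z$
$\left(T + d{\left(Z,11 \right)}\right)^{2} = \left(\frac{37}{7} - 13\right)^{2} = \left(- \frac{54}{7}\right)^{2} = \frac{2916}{49}$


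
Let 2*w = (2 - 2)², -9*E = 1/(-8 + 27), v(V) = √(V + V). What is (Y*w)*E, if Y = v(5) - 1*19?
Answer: 0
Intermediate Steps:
v(V) = √2*√V (v(V) = √(2*V) = √2*√V)
E = -1/171 (E = -1/(9*(-8 + 27)) = -⅑/19 = -⅑*1/19 = -1/171 ≈ -0.0058480)
w = 0 (w = (2 - 2)²/2 = (½)*0² = (½)*0 = 0)
Y = -19 + √10 (Y = √2*√5 - 1*19 = √10 - 19 = -19 + √10 ≈ -15.838)
(Y*w)*E = ((-19 + √10)*0)*(-1/171) = 0*(-1/171) = 0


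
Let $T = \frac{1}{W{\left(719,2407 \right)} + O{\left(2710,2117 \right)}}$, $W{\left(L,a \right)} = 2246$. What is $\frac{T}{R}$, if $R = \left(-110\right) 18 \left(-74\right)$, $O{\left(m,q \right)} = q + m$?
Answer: $\frac{1}{1036335960} \approx 9.6494 \cdot 10^{-10}$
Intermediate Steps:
$O{\left(m,q \right)} = m + q$
$T = \frac{1}{7073}$ ($T = \frac{1}{2246 + \left(2710 + 2117\right)} = \frac{1}{2246 + 4827} = \frac{1}{7073} \approx 0.00014138$)
$R = 146520$ ($R = \left(-1980\right) \left(-74\right) = 146520$)
$\frac{T}{R} = \frac{1}{7073 \cdot 146520} = \frac{1}{7073} \cdot \frac{1}{146520} = \frac{1}{1036335960}$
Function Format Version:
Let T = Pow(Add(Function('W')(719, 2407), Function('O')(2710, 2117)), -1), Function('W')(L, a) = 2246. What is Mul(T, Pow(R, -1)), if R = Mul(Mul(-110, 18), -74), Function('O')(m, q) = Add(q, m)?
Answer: Rational(1, 1036335960) ≈ 9.6494e-10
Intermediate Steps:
Function('O')(m, q) = Add(m, q)
T = Rational(1, 7073) (T = Pow(Add(2246, Add(2710, 2117)), -1) = Pow(Add(2246, 4827), -1) = Pow(7073, -1) = Rational(1, 7073) ≈ 0.00014138)
R = 146520 (R = Mul(-1980, -74) = 146520)
Mul(T, Pow(R, -1)) = Mul(Rational(1, 7073), Pow(146520, -1)) = Mul(Rational(1, 7073), Rational(1, 146520)) = Rational(1, 1036335960)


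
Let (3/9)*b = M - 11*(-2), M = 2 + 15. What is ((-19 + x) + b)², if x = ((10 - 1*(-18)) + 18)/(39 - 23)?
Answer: 651249/64 ≈ 10176.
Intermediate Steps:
M = 17
x = 23/8 (x = ((10 + 18) + 18)/16 = (28 + 18)*(1/16) = 46*(1/16) = 23/8 ≈ 2.8750)
b = 117 (b = 3*(17 - 11*(-2)) = 3*(17 + 22) = 3*39 = 117)
((-19 + x) + b)² = ((-19 + 23/8) + 117)² = (-129/8 + 117)² = (807/8)² = 651249/64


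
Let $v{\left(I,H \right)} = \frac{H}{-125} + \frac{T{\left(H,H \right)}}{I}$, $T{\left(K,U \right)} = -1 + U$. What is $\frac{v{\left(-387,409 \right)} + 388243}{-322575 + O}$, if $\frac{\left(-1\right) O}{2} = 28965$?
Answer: $- \frac{6260348614}{6135643125} \approx -1.0203$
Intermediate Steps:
$O = -57930$ ($O = \left(-2\right) 28965 = -57930$)
$v{\left(I,H \right)} = - \frac{H}{125} + \frac{-1 + H}{I}$ ($v{\left(I,H \right)} = \frac{H}{-125} + \frac{-1 + H}{I} = H \left(- \frac{1}{125}\right) + \frac{-1 + H}{I} = - \frac{H}{125} + \frac{-1 + H}{I}$)
$\frac{v{\left(-387,409 \right)} + 388243}{-322575 + O} = \frac{\frac{-1 + 409 - \frac{409}{125} \left(-387\right)}{-387} + 388243}{-322575 - 57930} = \frac{- \frac{-1 + 409 + \frac{158283}{125}}{387} + 388243}{-380505} = \left(\left(- \frac{1}{387}\right) \frac{209283}{125} + 388243\right) \left(- \frac{1}{380505}\right) = \left(- \frac{69761}{16125} + 388243\right) \left(- \frac{1}{380505}\right) = \frac{6260348614}{16125} \left(- \frac{1}{380505}\right) = - \frac{6260348614}{6135643125}$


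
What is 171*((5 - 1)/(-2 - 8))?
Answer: -342/5 ≈ -68.400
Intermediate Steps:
171*((5 - 1)/(-2 - 8)) = 171*(4/(-10)) = 171*(4*(-⅒)) = 171*(-⅖) = -342/5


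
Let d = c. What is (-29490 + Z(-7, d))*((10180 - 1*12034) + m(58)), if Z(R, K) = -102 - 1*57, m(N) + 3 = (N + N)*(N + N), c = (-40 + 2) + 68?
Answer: -343898751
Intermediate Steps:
c = 30 (c = -38 + 68 = 30)
m(N) = -3 + 4*N² (m(N) = -3 + (N + N)*(N + N) = -3 + (2*N)*(2*N) = -3 + 4*N²)
d = 30
Z(R, K) = -159 (Z(R, K) = -102 - 57 = -159)
(-29490 + Z(-7, d))*((10180 - 1*12034) + m(58)) = (-29490 - 159)*((10180 - 1*12034) + (-3 + 4*58²)) = -29649*((10180 - 12034) + (-3 + 4*3364)) = -29649*(-1854 + (-3 + 13456)) = -29649*(-1854 + 13453) = -29649*11599 = -343898751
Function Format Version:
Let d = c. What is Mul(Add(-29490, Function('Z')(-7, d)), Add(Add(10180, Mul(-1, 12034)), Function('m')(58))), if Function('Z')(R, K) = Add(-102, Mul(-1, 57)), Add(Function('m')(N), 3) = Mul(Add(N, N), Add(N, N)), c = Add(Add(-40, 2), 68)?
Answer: -343898751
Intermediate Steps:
c = 30 (c = Add(-38, 68) = 30)
Function('m')(N) = Add(-3, Mul(4, Pow(N, 2))) (Function('m')(N) = Add(-3, Mul(Add(N, N), Add(N, N))) = Add(-3, Mul(Mul(2, N), Mul(2, N))) = Add(-3, Mul(4, Pow(N, 2))))
d = 30
Function('Z')(R, K) = -159 (Function('Z')(R, K) = Add(-102, -57) = -159)
Mul(Add(-29490, Function('Z')(-7, d)), Add(Add(10180, Mul(-1, 12034)), Function('m')(58))) = Mul(Add(-29490, -159), Add(Add(10180, Mul(-1, 12034)), Add(-3, Mul(4, Pow(58, 2))))) = Mul(-29649, Add(Add(10180, -12034), Add(-3, Mul(4, 3364)))) = Mul(-29649, Add(-1854, Add(-3, 13456))) = Mul(-29649, Add(-1854, 13453)) = Mul(-29649, 11599) = -343898751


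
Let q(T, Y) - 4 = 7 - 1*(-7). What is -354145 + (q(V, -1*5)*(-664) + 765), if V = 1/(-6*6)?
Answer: -365332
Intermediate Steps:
V = -1/36 (V = 1/(-36) = -1/36 ≈ -0.027778)
q(T, Y) = 18 (q(T, Y) = 4 + (7 - 1*(-7)) = 4 + (7 + 7) = 4 + 14 = 18)
-354145 + (q(V, -1*5)*(-664) + 765) = -354145 + (18*(-664) + 765) = -354145 + (-11952 + 765) = -354145 - 11187 = -365332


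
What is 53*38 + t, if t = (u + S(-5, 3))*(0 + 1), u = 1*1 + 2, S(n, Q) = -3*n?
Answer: 2032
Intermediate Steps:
u = 3 (u = 1 + 2 = 3)
t = 18 (t = (3 - 3*(-5))*(0 + 1) = (3 + 15)*1 = 18*1 = 18)
53*38 + t = 53*38 + 18 = 2014 + 18 = 2032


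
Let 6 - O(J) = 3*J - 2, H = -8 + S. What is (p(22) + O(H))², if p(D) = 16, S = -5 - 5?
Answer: 6084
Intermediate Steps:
S = -10
H = -18 (H = -8 - 10 = -18)
O(J) = 8 - 3*J (O(J) = 6 - (3*J - 2) = 6 - (-2 + 3*J) = 6 + (2 - 3*J) = 8 - 3*J)
(p(22) + O(H))² = (16 + (8 - 3*(-18)))² = (16 + (8 + 54))² = (16 + 62)² = 78² = 6084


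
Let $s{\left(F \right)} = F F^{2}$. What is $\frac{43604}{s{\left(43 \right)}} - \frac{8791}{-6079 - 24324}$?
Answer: $\frac{2024638449}{2417251321} \approx 0.83758$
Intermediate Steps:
$s{\left(F \right)} = F^{3}$
$\frac{43604}{s{\left(43 \right)}} - \frac{8791}{-6079 - 24324} = \frac{43604}{43^{3}} - \frac{8791}{-6079 - 24324} = \frac{43604}{79507} - \frac{8791}{-6079 - 24324} = 43604 \cdot \frac{1}{79507} - \frac{8791}{-30403} = \frac{43604}{79507} - - \frac{8791}{30403} = \frac{43604}{79507} + \frac{8791}{30403} = \frac{2024638449}{2417251321}$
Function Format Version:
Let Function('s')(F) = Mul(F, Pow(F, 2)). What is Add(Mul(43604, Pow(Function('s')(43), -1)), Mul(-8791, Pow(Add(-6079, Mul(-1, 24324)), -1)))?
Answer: Rational(2024638449, 2417251321) ≈ 0.83758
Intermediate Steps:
Function('s')(F) = Pow(F, 3)
Add(Mul(43604, Pow(Function('s')(43), -1)), Mul(-8791, Pow(Add(-6079, Mul(-1, 24324)), -1))) = Add(Mul(43604, Pow(Pow(43, 3), -1)), Mul(-8791, Pow(Add(-6079, Mul(-1, 24324)), -1))) = Add(Mul(43604, Pow(79507, -1)), Mul(-8791, Pow(Add(-6079, -24324), -1))) = Add(Mul(43604, Rational(1, 79507)), Mul(-8791, Pow(-30403, -1))) = Add(Rational(43604, 79507), Mul(-8791, Rational(-1, 30403))) = Add(Rational(43604, 79507), Rational(8791, 30403)) = Rational(2024638449, 2417251321)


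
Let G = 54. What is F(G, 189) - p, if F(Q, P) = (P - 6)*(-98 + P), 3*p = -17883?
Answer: 22614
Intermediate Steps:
p = -5961 (p = (⅓)*(-17883) = -5961)
F(Q, P) = (-98 + P)*(-6 + P) (F(Q, P) = (-6 + P)*(-98 + P) = (-98 + P)*(-6 + P))
F(G, 189) - p = (588 + 189² - 104*189) - 1*(-5961) = (588 + 35721 - 19656) + 5961 = 16653 + 5961 = 22614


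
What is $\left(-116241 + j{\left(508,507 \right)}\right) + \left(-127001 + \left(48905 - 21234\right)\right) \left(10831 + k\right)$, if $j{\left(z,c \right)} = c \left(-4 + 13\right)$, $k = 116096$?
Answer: $-12607770588$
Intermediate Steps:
$j{\left(z,c \right)} = 9 c$ ($j{\left(z,c \right)} = c 9 = 9 c$)
$\left(-116241 + j{\left(508,507 \right)}\right) + \left(-127001 + \left(48905 - 21234\right)\right) \left(10831 + k\right) = \left(-116241 + 9 \cdot 507\right) + \left(-127001 + \left(48905 - 21234\right)\right) \left(10831 + 116096\right) = \left(-116241 + 4563\right) + \left(-127001 + \left(48905 - 21234\right)\right) 126927 = -111678 + \left(-127001 + 27671\right) 126927 = -111678 - 12607658910 = -12607770588$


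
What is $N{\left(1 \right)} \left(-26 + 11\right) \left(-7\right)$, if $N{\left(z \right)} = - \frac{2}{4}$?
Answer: $- \frac{105}{2} \approx -52.5$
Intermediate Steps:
$N{\left(z \right)} = - \frac{1}{2}$ ($N{\left(z \right)} = \left(-2\right) \frac{1}{4} = - \frac{1}{2}$)
$N{\left(1 \right)} \left(-26 + 11\right) \left(-7\right) = - \frac{-26 + 11}{2} \left(-7\right) = \left(- \frac{1}{2}\right) \left(-15\right) \left(-7\right) = \frac{15}{2} \left(-7\right) = - \frac{105}{2}$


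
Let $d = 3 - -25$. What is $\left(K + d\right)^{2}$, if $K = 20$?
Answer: $2304$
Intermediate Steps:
$d = 28$ ($d = 3 + 25 = 28$)
$\left(K + d\right)^{2} = \left(20 + 28\right)^{2} = 48^{2} = 2304$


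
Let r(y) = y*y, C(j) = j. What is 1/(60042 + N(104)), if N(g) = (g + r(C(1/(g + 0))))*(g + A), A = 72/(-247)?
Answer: 166972/11826241689 ≈ 1.4119e-5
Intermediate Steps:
r(y) = y**2
A = -72/247 (A = 72*(-1/247) = -72/247 ≈ -0.29150)
N(g) = (-72/247 + g)*(g + g**(-2)) (N(g) = (g + (1/(g + 0))**2)*(g - 72/247) = (g + (1/g)**2)*(-72/247 + g) = (g + g**(-2))*(-72/247 + g) = (-72/247 + g)*(g + g**(-2)))
1/(60042 + N(104)) = 1/(60042 + (1/247)*(-72 + 247*104 + 104**3*(-72 + 247*104))/104**2) = 1/(60042 + (1/247)*(1/10816)*(-72 + 25688 + 1124864*(-72 + 25688))) = 1/(60042 + (1/247)*(1/10816)*(-72 + 25688 + 1124864*25616)) = 1/(60042 + (1/247)*(1/10816)*(-72 + 25688 + 28814516224)) = 1/(60042 + (1/247)*(1/10816)*28814541840) = 1/(60042 + 1800908865/166972) = 1/(11826241689/166972) = 166972/11826241689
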